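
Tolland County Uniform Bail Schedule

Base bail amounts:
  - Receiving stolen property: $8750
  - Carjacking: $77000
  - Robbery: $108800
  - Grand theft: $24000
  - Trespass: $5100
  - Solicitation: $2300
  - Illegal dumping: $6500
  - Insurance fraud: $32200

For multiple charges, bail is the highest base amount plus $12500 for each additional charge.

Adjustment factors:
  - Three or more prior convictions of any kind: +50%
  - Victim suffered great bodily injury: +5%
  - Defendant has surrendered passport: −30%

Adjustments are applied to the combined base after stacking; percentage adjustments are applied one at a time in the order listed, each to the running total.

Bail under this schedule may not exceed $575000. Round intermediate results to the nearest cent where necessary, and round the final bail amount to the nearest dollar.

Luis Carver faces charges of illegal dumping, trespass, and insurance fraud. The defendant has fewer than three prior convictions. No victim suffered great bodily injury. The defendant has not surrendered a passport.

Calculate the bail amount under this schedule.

Base amounts from the schedule: illegal dumping $6500; trespass $5100; insurance fraud $32200.
Stacking rule: highest base plus $12500 per additional charge. Highest is insurance fraud at $32200; 2 additional charges → +$25000. Combined base = $57200.
No adjustment factors apply to this defendant.
$57200 is within the $575000 maximum.

$57200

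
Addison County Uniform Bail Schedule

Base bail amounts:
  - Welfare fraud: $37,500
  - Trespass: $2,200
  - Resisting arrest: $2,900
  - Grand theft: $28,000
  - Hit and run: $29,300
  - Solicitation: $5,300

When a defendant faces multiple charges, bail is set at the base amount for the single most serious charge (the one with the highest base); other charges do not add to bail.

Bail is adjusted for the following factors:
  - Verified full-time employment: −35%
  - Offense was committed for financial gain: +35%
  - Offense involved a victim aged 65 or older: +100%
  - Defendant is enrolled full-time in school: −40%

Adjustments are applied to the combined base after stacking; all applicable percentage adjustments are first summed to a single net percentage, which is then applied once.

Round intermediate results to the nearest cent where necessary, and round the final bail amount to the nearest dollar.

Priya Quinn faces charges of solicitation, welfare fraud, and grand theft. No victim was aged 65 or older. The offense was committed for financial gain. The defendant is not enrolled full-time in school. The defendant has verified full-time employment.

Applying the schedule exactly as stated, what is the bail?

$37,500

Base amounts from the schedule: solicitation $5,300; welfare fraud $37,500; grand theft $28,000.
Stacking rule: use the highest base only. Highest is welfare fraud at $37,500. Combined base = $37,500.
Net percentage adjustment: −35% +35% = +0%. $37,500 × 1 = $37,500.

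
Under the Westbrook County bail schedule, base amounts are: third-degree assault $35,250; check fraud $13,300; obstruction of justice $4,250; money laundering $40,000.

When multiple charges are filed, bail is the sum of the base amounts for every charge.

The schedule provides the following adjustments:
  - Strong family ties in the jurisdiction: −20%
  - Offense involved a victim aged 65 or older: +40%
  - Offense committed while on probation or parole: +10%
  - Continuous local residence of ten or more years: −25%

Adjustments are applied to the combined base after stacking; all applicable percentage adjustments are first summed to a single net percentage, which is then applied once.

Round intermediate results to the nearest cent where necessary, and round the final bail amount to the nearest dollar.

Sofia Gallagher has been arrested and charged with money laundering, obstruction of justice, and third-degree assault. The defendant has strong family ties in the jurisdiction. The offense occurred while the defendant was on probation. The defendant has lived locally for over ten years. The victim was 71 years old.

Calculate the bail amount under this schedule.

Base amounts from the schedule: money laundering $40,000; obstruction of justice $4,250; third-degree assault $35,250.
Stacking rule: sum of all bases. $40,000 + $4,250 + $35,250 = $79,500.
Net percentage adjustment: −20% +40% +10% −25% = +5%. $79,500 × 1.05 = $83,475.

$83,475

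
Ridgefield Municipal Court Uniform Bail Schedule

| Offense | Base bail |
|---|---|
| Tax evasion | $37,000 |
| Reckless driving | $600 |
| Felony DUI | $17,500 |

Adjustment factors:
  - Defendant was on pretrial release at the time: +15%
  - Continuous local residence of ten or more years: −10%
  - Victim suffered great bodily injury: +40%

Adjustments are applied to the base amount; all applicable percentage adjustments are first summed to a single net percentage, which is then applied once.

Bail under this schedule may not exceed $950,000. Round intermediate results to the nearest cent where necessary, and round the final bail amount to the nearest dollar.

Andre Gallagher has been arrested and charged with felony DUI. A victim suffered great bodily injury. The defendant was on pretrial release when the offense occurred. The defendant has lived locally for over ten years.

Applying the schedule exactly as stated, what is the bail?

$25,375

Base amounts from the schedule: felony DUI $17,500.
Single charge. Combined base = $17,500.
Net percentage adjustment: +15% −10% +40% = +45%. $17,500 × 1.45 = $25,375.
$25,375 is within the $950,000 maximum.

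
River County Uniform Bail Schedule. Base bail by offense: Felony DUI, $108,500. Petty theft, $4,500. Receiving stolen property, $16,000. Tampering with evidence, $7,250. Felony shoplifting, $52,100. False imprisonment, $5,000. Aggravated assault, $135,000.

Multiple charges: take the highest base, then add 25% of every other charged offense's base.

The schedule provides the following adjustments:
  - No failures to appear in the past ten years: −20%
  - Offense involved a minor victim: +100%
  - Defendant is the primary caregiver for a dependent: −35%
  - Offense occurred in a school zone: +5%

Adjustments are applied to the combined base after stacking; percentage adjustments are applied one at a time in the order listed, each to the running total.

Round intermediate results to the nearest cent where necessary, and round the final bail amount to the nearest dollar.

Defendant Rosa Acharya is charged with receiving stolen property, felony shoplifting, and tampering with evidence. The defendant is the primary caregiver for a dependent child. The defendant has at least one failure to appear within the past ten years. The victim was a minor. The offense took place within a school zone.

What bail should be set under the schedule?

$79,051

Base amounts from the schedule: receiving stolen property $16,000; felony shoplifting $52,100; tampering with evidence $7,250.
Stacking rule: highest base plus 25% of each additional charge. Highest is felony shoplifting at $52,100. Additional: $16,000 × 25% = $4,000; $7,250 × 25% = $1,812.50. Combined base = $52,100 + $5,812.50 = $57,912.50.
Offense involved a minor victim (+100%): $57,912.50 × 2 = $115,825.
Defendant is the primary caregiver for a dependent (−35%): $115,825 × 0.65 = $75,286.25.
Offense occurred in a school zone (+5%): $75,286.25 × 1.05 = $79,050.56.
Rounded to the nearest dollar: $79,051.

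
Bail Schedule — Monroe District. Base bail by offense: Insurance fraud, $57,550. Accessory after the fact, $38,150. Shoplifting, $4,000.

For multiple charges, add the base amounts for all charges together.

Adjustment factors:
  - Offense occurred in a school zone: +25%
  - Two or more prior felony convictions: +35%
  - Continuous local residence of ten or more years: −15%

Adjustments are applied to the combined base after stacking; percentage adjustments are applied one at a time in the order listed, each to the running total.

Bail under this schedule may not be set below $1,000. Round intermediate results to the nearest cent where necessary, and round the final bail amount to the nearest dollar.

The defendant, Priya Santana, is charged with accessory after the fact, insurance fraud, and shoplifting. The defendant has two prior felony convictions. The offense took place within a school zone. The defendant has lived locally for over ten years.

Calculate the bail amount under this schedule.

Base amounts from the schedule: accessory after the fact $38,150; insurance fraud $57,550; shoplifting $4,000.
Stacking rule: sum of all bases. $38,150 + $57,550 + $4,000 = $99,700.
Offense occurred in a school zone (+25%): $99,700 × 1.25 = $124,625.
Two or more prior felony convictions (+35%): $124,625 × 1.35 = $168,243.75.
Continuous local residence of ten or more years (−15%): $168,243.75 × 0.85 = $143,007.19.
$143,007.19 is at or above the $1,000 minimum.
Rounded to the nearest dollar: $143,007.

$143,007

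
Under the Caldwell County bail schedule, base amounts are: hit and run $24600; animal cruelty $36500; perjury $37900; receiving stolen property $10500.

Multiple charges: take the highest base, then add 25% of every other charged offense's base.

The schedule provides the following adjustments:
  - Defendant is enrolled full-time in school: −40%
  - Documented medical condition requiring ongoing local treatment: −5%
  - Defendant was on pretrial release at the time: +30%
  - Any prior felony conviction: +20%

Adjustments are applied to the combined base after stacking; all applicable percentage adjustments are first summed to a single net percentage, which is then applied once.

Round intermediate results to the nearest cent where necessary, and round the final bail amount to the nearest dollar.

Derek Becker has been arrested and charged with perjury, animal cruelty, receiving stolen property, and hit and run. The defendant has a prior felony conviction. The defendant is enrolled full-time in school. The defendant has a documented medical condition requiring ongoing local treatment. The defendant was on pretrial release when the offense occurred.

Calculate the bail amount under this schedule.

Base amounts from the schedule: perjury $37900; animal cruelty $36500; receiving stolen property $10500; hit and run $24600.
Stacking rule: highest base plus 25% of each additional charge. Highest is perjury at $37900. Additional: $36500 × 25% = $9125; $10500 × 25% = $2625; $24600 × 25% = $6150. Combined base = $37900 + $17900 = $55800.
Net percentage adjustment: −40% −5% +30% +20% = +5%. $55800 × 1.05 = $58590.

$58590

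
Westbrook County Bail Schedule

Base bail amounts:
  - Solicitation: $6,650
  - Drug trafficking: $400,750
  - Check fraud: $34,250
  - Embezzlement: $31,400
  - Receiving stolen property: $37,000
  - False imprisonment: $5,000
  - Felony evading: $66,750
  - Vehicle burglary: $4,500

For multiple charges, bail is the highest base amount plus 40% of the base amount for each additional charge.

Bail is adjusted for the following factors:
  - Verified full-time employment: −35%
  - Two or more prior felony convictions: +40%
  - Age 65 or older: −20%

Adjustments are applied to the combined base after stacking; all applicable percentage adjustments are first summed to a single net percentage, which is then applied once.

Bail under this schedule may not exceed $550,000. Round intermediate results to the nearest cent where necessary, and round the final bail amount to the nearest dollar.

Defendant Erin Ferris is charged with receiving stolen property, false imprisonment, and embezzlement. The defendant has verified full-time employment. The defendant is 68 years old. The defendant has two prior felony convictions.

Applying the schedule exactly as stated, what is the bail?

$43,826

Base amounts from the schedule: receiving stolen property $37,000; false imprisonment $5,000; embezzlement $31,400.
Stacking rule: highest base plus 40% of each additional charge. Highest is receiving stolen property at $37,000. Additional: $5,000 × 40% = $2,000; $31,400 × 40% = $12,560. Combined base = $37,000 + $14,560 = $51,560.
Net percentage adjustment: −35% +40% −20% = −15%. $51,560 × 0.85 = $43,826.
$43,826 is within the $550,000 maximum.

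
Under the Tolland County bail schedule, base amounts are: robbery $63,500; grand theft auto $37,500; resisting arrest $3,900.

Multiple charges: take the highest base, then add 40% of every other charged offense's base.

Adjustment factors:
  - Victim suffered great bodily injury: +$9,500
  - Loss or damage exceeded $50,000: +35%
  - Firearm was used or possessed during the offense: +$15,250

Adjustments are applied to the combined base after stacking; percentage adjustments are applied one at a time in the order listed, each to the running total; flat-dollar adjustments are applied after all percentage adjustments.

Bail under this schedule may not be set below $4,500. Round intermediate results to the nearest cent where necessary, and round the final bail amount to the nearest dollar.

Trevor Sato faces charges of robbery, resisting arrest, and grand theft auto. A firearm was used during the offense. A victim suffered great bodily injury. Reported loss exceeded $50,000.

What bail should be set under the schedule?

$132,831

Base amounts from the schedule: robbery $63,500; resisting arrest $3,900; grand theft auto $37,500.
Stacking rule: highest base plus 40% of each additional charge. Highest is robbery at $63,500. Additional: $3,900 × 40% = $1,560; $37,500 × 40% = $15,000. Combined base = $63,500 + $16,560 = $80,060.
Loss or damage exceeded $50,000 (+35%): $80,060 × 1.35 = $108,081.
Victim suffered great bodily injury (+$9,500 flat): $108,081 + $9,500 = $117,581.
Firearm was used or possessed during the offense (+$15,250 flat): $117,581 + $15,250 = $132,831.
$132,831 is at or above the $4,500 minimum.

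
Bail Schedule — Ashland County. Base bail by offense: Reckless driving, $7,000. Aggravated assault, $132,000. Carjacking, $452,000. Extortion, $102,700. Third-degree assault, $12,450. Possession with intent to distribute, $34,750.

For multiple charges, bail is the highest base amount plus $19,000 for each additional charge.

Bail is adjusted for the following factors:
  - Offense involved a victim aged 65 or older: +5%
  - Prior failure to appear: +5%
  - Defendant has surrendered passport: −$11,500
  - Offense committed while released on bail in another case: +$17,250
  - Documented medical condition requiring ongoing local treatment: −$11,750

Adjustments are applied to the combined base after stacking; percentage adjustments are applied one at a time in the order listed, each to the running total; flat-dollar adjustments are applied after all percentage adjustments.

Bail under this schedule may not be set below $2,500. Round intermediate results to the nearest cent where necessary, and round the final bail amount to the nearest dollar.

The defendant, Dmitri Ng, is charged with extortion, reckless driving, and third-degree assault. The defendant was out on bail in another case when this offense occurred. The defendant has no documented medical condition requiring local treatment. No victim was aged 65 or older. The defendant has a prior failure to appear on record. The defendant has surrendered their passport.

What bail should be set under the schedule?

Base amounts from the schedule: extortion $102,700; reckless driving $7,000; third-degree assault $12,450.
Stacking rule: highest base plus $19,000 per additional charge. Highest is extortion at $102,700; 2 additional charges → +$38,000. Combined base = $140,700.
Prior failure to appear (+5%): $140,700 × 1.05 = $147,735.
Defendant has surrendered passport (−$11,500 flat): $147,735 − $11,500 = $136,235.
Offense committed while released on bail in another case (+$17,250 flat): $136,235 + $17,250 = $153,485.
$153,485 is at or above the $2,500 minimum.

$153,485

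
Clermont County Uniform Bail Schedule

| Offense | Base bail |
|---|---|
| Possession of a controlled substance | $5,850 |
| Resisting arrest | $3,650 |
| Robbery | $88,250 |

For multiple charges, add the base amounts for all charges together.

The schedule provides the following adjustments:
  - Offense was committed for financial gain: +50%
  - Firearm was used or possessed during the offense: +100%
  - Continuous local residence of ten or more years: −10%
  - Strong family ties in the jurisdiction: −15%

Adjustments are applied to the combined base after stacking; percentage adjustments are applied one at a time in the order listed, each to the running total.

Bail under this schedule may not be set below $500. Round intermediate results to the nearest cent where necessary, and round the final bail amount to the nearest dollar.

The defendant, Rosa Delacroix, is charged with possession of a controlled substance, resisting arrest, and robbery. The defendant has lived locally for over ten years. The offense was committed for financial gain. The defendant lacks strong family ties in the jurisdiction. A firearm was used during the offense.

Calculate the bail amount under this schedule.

$263,925

Base amounts from the schedule: possession of a controlled substance $5,850; resisting arrest $3,650; robbery $88,250.
Stacking rule: sum of all bases. $5,850 + $3,650 + $88,250 = $97,750.
Offense was committed for financial gain (+50%): $97,750 × 1.5 = $146,625.
Firearm was used or possessed during the offense (+100%): $146,625 × 2 = $293,250.
Continuous local residence of ten or more years (−10%): $293,250 × 0.9 = $263,925.
$263,925 is at or above the $500 minimum.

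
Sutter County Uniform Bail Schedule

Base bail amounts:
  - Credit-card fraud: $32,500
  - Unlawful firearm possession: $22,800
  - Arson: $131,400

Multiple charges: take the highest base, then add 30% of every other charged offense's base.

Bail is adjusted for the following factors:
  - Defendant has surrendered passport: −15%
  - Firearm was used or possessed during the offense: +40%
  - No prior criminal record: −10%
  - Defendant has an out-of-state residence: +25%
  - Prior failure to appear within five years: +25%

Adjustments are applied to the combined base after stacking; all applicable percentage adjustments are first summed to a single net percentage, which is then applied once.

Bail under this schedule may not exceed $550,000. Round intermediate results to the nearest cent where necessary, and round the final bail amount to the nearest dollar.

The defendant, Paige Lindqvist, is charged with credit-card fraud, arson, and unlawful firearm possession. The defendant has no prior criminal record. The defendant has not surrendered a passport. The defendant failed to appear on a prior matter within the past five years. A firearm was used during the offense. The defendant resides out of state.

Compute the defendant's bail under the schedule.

$266,382

Base amounts from the schedule: credit-card fraud $32,500; arson $131,400; unlawful firearm possession $22,800.
Stacking rule: highest base plus 30% of each additional charge. Highest is arson at $131,400. Additional: $32,500 × 30% = $9,750; $22,800 × 30% = $6,840. Combined base = $131,400 + $16,590 = $147,990.
Net percentage adjustment: +40% −10% +25% +25% = +80%. $147,990 × 1.8 = $266,382.
$266,382 is within the $550,000 maximum.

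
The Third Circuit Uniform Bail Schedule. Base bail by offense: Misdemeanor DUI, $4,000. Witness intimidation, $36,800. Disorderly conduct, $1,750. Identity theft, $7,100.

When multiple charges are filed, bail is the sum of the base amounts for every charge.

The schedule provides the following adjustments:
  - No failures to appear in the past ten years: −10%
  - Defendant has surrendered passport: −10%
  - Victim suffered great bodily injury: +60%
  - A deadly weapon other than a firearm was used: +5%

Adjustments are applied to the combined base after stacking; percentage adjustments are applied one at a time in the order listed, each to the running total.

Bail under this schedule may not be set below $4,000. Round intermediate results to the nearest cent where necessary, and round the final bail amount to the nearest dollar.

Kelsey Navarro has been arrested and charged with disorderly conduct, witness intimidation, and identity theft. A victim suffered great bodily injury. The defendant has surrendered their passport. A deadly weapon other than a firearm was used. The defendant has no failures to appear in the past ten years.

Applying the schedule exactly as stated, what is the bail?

$62,121

Base amounts from the schedule: disorderly conduct $1,750; witness intimidation $36,800; identity theft $7,100.
Stacking rule: sum of all bases. $1,750 + $36,800 + $7,100 = $45,650.
No failures to appear in the past ten years (−10%): $45,650 × 0.9 = $41,085.
Defendant has surrendered passport (−10%): $41,085 × 0.9 = $36,976.50.
Victim suffered great bodily injury (+60%): $36,976.50 × 1.6 = $59,162.40.
A deadly weapon other than a firearm was used (+5%): $59,162.40 × 1.05 = $62,120.52.
$62,120.52 is at or above the $4,000 minimum.
Rounded to the nearest dollar: $62,121.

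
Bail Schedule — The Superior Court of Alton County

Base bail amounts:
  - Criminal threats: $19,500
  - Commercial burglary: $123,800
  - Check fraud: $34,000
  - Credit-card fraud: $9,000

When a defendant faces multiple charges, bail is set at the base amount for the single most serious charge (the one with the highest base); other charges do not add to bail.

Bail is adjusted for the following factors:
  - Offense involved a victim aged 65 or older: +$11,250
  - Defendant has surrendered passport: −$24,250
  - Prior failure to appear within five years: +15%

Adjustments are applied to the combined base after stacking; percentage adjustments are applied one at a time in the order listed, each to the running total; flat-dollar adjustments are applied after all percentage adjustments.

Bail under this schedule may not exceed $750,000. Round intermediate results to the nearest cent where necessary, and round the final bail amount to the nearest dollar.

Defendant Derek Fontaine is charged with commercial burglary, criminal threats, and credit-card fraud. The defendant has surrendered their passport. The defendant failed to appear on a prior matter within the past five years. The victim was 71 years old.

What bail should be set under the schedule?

$129,370

Base amounts from the schedule: commercial burglary $123,800; criminal threats $19,500; credit-card fraud $9,000.
Stacking rule: use the highest base only. Highest is commercial burglary at $123,800. Combined base = $123,800.
Prior failure to appear within five years (+15%): $123,800 × 1.15 = $142,370.
Offense involved a victim aged 65 or older (+$11,250 flat): $142,370 + $11,250 = $153,620.
Defendant has surrendered passport (−$24,250 flat): $153,620 − $24,250 = $129,370.
$129,370 is within the $750,000 maximum.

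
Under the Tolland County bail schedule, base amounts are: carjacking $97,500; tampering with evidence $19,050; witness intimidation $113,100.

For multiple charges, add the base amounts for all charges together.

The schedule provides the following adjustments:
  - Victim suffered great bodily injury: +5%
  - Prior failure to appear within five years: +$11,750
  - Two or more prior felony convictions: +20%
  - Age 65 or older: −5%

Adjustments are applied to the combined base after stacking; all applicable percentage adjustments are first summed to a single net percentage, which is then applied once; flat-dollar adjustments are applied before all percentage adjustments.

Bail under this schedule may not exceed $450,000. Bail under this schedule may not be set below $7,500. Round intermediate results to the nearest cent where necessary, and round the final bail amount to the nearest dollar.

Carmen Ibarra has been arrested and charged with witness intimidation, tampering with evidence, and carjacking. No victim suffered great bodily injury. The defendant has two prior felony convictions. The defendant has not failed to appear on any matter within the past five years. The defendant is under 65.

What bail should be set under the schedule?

Base amounts from the schedule: witness intimidation $113,100; tampering with evidence $19,050; carjacking $97,500.
Stacking rule: sum of all bases. $113,100 + $19,050 + $97,500 = $229,650.
Two or more prior felony convictions (+20%): $229,650 × 1.2 = $275,580.
$275,580 is within the $450,000 maximum.
$275,580 is at or above the $7,500 minimum.

$275,580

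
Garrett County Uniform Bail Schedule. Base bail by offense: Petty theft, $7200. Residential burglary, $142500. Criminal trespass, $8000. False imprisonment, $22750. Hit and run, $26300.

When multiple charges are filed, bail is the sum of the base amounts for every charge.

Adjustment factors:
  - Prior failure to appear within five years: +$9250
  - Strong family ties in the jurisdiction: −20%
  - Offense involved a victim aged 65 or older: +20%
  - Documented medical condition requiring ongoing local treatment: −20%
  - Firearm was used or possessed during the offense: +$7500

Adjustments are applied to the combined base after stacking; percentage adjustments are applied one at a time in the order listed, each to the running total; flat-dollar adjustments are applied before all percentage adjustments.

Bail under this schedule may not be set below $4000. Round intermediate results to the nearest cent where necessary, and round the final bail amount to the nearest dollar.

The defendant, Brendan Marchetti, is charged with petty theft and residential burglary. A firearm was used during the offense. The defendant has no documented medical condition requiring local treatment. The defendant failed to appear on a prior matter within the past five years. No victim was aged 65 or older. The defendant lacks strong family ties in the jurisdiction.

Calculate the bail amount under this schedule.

Base amounts from the schedule: petty theft $7200; residential burglary $142500.
Stacking rule: sum of all bases. $7200 + $142500 = $149700.
Prior failure to appear within five years (+$9250 flat): $149700 + $9250 = $158950.
Firearm was used or possessed during the offense (+$7500 flat): $158950 + $7500 = $166450.
$166450 is at or above the $4000 minimum.

$166450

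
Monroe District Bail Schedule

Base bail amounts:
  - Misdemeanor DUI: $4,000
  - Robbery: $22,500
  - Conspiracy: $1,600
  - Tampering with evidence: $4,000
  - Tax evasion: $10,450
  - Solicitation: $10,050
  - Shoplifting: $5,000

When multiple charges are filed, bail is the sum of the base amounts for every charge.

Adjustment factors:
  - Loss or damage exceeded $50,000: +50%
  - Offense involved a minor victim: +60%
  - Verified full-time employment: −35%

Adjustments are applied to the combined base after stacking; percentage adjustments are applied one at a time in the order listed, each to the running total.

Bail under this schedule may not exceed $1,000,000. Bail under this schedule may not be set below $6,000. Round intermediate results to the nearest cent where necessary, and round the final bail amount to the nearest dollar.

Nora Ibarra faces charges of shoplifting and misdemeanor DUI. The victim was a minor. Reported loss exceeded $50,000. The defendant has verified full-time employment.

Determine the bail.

$14,040

Base amounts from the schedule: shoplifting $5,000; misdemeanor DUI $4,000.
Stacking rule: sum of all bases. $5,000 + $4,000 = $9,000.
Loss or damage exceeded $50,000 (+50%): $9,000 × 1.5 = $13,500.
Offense involved a minor victim (+60%): $13,500 × 1.6 = $21,600.
Verified full-time employment (−35%): $21,600 × 0.65 = $14,040.
$14,040 is within the $1,000,000 maximum.
$14,040 is at or above the $6,000 minimum.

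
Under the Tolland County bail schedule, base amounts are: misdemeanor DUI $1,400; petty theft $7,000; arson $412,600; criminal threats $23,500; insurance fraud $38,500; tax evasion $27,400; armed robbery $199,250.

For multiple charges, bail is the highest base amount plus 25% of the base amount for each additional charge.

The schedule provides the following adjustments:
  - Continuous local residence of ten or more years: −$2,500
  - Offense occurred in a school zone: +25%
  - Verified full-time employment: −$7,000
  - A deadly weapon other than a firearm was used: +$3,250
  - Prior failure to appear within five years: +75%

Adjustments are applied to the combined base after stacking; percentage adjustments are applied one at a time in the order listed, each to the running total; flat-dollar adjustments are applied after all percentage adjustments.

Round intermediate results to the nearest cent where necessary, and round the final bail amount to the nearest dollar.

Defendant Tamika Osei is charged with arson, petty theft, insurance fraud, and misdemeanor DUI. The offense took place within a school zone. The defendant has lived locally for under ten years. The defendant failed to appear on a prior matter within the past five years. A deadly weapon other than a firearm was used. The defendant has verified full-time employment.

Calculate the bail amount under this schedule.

Base amounts from the schedule: arson $412,600; petty theft $7,000; insurance fraud $38,500; misdemeanor DUI $1,400.
Stacking rule: highest base plus 25% of each additional charge. Highest is arson at $412,600. Additional: $7,000 × 25% = $1,750; $38,500 × 25% = $9,625; $1,400 × 25% = $350. Combined base = $412,600 + $11,725 = $424,325.
Offense occurred in a school zone (+25%): $424,325 × 1.25 = $530,406.25.
Prior failure to appear within five years (+75%): $530,406.25 × 1.75 = $928,210.94.
Verified full-time employment (−$7,000 flat): $928,210.94 − $7,000 = $921,210.94.
A deadly weapon other than a firearm was used (+$3,250 flat): $921,210.94 + $3,250 = $924,460.94.
Rounded to the nearest dollar: $924,461.

$924,461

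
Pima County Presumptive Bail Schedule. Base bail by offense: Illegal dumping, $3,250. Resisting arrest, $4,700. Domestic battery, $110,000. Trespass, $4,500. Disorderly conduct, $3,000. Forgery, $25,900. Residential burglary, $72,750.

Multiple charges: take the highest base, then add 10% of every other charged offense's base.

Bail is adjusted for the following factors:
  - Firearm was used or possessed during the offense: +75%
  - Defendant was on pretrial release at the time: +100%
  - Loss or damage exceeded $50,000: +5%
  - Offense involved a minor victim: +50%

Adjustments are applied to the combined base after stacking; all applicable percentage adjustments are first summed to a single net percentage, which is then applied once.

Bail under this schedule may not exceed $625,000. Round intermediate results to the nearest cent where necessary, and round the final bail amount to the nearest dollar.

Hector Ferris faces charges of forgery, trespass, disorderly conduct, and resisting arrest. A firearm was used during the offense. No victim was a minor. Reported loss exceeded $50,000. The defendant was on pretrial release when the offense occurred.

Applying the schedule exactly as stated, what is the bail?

Base amounts from the schedule: forgery $25,900; trespass $4,500; disorderly conduct $3,000; resisting arrest $4,700.
Stacking rule: highest base plus 10% of each additional charge. Highest is forgery at $25,900. Additional: $4,500 × 10% = $450; $3,000 × 10% = $300; $4,700 × 10% = $470. Combined base = $25,900 + $1,220 = $27,120.
Net percentage adjustment: +75% +100% +5% = +180%. $27,120 × 2.8 = $75,936.
$75,936 is within the $625,000 maximum.

$75,936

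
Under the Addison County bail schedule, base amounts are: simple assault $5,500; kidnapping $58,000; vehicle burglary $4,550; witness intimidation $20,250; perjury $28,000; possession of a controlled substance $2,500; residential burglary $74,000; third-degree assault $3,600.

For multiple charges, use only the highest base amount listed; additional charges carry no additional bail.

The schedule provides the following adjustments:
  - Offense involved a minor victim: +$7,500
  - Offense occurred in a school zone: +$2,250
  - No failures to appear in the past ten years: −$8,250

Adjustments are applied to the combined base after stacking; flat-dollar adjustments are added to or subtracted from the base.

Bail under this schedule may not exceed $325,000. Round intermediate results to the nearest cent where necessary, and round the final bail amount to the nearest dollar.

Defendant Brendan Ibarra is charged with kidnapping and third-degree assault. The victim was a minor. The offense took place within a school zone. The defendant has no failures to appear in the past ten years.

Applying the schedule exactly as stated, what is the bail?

$59,500

Base amounts from the schedule: kidnapping $58,000; third-degree assault $3,600.
Stacking rule: use the highest base only. Highest is kidnapping at $58,000. Combined base = $58,000.
Offense involved a minor victim (+$7,500 flat): $58,000 + $7,500 = $65,500.
Offense occurred in a school zone (+$2,250 flat): $65,500 + $2,250 = $67,750.
No failures to appear in the past ten years (−$8,250 flat): $67,750 − $8,250 = $59,500.
$59,500 is within the $325,000 maximum.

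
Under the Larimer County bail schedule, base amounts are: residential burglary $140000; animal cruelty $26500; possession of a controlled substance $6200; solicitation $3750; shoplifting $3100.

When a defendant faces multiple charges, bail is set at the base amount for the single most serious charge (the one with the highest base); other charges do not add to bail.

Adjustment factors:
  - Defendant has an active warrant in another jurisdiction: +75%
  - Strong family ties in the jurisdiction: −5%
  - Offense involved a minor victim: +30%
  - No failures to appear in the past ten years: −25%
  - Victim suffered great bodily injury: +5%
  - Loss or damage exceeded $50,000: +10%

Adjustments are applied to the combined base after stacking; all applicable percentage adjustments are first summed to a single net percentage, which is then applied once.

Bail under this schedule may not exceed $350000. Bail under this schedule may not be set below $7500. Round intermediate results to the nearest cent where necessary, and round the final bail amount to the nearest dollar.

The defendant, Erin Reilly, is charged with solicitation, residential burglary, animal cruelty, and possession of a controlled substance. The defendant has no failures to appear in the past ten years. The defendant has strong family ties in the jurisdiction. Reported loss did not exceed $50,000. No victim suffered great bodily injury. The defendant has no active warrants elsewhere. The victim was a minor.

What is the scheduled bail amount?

$140000

Base amounts from the schedule: solicitation $3750; residential burglary $140000; animal cruelty $26500; possession of a controlled substance $6200.
Stacking rule: use the highest base only. Highest is residential burglary at $140000. Combined base = $140000.
Net percentage adjustment: −5% +30% −25% = +0%. $140000 × 1 = $140000.
$140000 is within the $350000 maximum.
$140000 is at or above the $7500 minimum.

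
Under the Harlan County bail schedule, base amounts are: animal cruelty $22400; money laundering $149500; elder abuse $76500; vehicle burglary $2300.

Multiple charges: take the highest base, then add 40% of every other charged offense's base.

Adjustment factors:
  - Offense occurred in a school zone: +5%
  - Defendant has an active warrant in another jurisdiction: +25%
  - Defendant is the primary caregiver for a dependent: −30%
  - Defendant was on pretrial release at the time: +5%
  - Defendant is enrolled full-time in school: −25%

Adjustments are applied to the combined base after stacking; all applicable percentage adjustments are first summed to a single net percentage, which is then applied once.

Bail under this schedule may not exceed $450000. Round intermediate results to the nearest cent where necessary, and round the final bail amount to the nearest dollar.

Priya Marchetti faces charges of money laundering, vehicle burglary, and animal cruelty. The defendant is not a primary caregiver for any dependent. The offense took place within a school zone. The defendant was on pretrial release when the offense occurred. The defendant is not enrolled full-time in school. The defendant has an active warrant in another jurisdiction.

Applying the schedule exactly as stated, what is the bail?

Base amounts from the schedule: money laundering $149500; vehicle burglary $2300; animal cruelty $22400.
Stacking rule: highest base plus 40% of each additional charge. Highest is money laundering at $149500. Additional: $2300 × 40% = $920; $22400 × 40% = $8960. Combined base = $149500 + $9880 = $159380.
Net percentage adjustment: +5% +25% +5% = +35%. $159380 × 1.35 = $215163.
$215163 is within the $450000 maximum.

$215163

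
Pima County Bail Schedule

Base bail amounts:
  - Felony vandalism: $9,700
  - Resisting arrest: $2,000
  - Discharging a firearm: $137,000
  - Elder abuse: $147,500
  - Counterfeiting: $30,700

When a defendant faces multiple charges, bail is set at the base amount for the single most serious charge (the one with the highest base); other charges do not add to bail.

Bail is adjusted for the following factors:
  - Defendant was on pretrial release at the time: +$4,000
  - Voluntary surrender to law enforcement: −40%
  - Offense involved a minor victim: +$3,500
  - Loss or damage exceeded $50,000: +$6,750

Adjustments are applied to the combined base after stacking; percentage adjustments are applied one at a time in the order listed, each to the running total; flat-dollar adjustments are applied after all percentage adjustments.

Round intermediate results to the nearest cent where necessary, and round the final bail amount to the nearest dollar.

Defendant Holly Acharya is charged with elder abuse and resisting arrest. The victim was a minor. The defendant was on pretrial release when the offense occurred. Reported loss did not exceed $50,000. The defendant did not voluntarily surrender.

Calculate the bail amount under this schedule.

$155,000

Base amounts from the schedule: elder abuse $147,500; resisting arrest $2,000.
Stacking rule: use the highest base only. Highest is elder abuse at $147,500. Combined base = $147,500.
Defendant was on pretrial release at the time (+$4,000 flat): $147,500 + $4,000 = $151,500.
Offense involved a minor victim (+$3,500 flat): $151,500 + $3,500 = $155,000.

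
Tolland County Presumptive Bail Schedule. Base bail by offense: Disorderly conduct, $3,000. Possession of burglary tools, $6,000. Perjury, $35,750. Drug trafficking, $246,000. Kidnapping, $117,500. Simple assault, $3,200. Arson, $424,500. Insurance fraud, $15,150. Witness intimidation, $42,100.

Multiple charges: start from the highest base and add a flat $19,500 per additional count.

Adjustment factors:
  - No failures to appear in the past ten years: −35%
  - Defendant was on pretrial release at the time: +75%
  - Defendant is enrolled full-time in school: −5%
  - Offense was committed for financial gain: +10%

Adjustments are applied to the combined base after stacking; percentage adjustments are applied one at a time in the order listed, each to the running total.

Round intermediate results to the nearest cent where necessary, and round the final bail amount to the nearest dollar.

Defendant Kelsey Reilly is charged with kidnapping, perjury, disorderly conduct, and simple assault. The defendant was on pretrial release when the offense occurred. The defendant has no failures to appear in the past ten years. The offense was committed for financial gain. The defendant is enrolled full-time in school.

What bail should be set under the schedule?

$209,209

Base amounts from the schedule: kidnapping $117,500; perjury $35,750; disorderly conduct $3,000; simple assault $3,200.
Stacking rule: highest base plus $19,500 per additional charge. Highest is kidnapping at $117,500; 3 additional charges → +$58,500. Combined base = $176,000.
No failures to appear in the past ten years (−35%): $176,000 × 0.65 = $114,400.
Defendant was on pretrial release at the time (+75%): $114,400 × 1.75 = $200,200.
Defendant is enrolled full-time in school (−5%): $200,200 × 0.95 = $190,190.
Offense was committed for financial gain (+10%): $190,190 × 1.1 = $209,209.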